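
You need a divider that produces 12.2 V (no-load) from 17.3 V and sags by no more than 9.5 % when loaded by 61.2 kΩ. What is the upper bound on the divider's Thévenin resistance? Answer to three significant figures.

R_th ≤ 6.42 kΩ

Loading drop = R_th/(R_th + R_L) ≤ 0.0950, so R_th ≤ R_L · ε/(1−ε) = 61.2 kΩ × 0.0950/0.9050 = 6.42 kΩ.
(Any R1, R2 with R2/(R1+R2) = 0.705 and R1‖R2 ≤ 6.42 kΩ will meet the spec.)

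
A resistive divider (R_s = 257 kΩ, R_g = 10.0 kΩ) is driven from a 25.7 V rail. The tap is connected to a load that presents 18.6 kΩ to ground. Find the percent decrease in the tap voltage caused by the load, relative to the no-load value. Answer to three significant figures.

34.1 %

The divider's output (Thévenin) resistance is R_s‖R_g = 9.625 kΩ.
Fractional drop under load = R_th/(R_th + R_L) = 9.625 / (9.625 + 18.6) = 0.3410.
So the output falls by 34.1 %.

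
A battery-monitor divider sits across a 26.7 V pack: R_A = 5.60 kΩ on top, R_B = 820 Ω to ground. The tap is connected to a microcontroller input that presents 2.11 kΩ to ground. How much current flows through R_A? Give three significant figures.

R_B‖R_L = 590.5 Ω, so the source sees R_A + R_B‖R_L = 6191 Ω.
I = 26.7 V / 6191 Ω = 4.31 mA.

I ≈ 4.31 mA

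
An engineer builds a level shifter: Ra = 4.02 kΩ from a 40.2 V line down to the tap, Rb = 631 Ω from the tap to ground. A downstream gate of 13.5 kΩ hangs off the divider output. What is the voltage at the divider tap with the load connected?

The load sits in parallel with Rb: Rb‖R_L = (631 × 13500) / (631 + 13500) = 602.8 Ω.
V_out = 40.2 × 602.8 / (4020 + 602.8) = 40.2 × 602.8/4623 = 5.24 V.

V_out ≈ 5.24 V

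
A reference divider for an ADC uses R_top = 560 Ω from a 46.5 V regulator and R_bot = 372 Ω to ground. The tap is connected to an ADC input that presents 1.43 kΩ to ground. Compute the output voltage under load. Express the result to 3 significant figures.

The load sits in parallel with R_bot: R_bot‖R_L = (372 × 1430) / (372 + 1430) = 295.2 Ω.
V_out = 46.5 × 295.2 / (560 + 295.2) = 46.5 × 295.2/855.2 = 16.1 V.

V_out ≈ 16.1 V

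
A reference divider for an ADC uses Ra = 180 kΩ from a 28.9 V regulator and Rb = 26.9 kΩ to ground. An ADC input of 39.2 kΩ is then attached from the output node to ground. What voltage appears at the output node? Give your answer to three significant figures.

V_out ≈ 2.35 V

The load sits in parallel with Rb: Rb‖R_L = (26.9 × 39.2) / (26.9 + 39.2) = 15.95 kΩ.
V_out = 28.9 × 15.95 / (180 + 15.95) = 28.9 × 15.95/196.0 = 2.35 V.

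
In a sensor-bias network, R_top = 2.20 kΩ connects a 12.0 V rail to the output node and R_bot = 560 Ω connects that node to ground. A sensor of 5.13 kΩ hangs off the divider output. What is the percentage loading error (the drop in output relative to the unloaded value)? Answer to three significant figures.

8.00 %

Unloaded V = 12.0 × 560/2760 = 2.4348 V.
Loaded: R_bot‖R_L = 504.9 Ω, giving V = 12.0 × 504.9/2705 = 2.2399 V.
Drop = (2.4348 − 2.2399) / 2.4348 = 8.00 %.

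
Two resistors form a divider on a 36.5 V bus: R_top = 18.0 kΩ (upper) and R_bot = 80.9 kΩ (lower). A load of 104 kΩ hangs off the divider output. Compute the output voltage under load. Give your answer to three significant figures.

V_out ≈ 26.2 V

The load sits in parallel with R_bot: R_bot‖R_L = (80.9 × 104) / (80.9 + 104) = 45.50 kΩ.
V_out = 36.5 × 45.50 / (18.0 + 45.50) = 36.5 × 45.50/63.50 = 26.2 V.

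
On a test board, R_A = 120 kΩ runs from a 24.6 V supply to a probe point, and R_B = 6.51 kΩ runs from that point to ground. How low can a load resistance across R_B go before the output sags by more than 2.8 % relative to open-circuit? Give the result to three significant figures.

R_L(min) ≈ 214 kΩ

Output resistance R_th = R_A‖R_B = (120 × 6.51)/126.5 = 6.175 kΩ.
The fractional drop is R_th/(R_th + R_L); requiring this ≤ 0.0280 gives R_L ≥ R_th(1/0.0280 − 1) = 6.175 × 34.71 = 214 kΩ.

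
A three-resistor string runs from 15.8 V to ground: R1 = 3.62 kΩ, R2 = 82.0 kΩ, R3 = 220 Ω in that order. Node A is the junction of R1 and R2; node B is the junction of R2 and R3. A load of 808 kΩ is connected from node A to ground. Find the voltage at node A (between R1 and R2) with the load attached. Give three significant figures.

Below node A the series string R2+R3 = 82220 Ω sits in parallel with the 808000 Ω load: 74630 Ω.
V_A = 15.8 × 74630/(3620 + 74630) = 15.1 V.

V ≈ 15.1 V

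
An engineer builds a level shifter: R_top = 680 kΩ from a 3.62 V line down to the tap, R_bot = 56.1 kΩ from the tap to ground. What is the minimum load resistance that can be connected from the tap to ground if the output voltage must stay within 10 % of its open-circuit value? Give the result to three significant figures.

Output resistance R_th = R_top‖R_bot = (680 × 56.1)/736.1 = 51.82 kΩ.
The fractional drop is R_th/(R_th + R_L); requiring this ≤ 0.100 gives R_L ≥ R_th(1/0.100 − 1) = 51.82 × 9.000 = 466 kΩ.

R_L(min) ≈ 466 kΩ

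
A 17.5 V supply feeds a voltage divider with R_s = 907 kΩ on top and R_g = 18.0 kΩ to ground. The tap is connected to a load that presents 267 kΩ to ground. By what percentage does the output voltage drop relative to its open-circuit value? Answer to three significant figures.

6.20 %

The divider's output (Thévenin) resistance is R_s‖R_g = 17.65 kΩ.
Fractional drop under load = R_th/(R_th + R_L) = 17.65 / (17.65 + 267) = 0.06201.
So the output falls by 6.20 %.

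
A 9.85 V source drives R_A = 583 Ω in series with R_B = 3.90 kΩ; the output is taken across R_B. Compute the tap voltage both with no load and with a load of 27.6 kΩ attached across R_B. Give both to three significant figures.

Unloaded: 8.57 V; loaded: 8.41 V

Open-circuit: V = 9.85 × 3900/(583 + 3900) = 8.57 V.
With the load, R_B becomes R_B‖R_L = 3417 Ω, so V = 9.85 × 3417/4000 = 8.41 V.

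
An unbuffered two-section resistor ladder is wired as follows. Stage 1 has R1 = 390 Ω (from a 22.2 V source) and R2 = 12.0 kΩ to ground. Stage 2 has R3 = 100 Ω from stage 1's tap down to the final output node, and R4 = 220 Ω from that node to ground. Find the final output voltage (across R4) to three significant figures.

Stage 2 presents R3+R4 = 320.0 Ω as a load on stage 1's tap.
Stage 1's lower leg becomes R2‖(R3+R4) = 311.7 Ω, so V_mid = 22.2 × 311.7/701.7 = 9.861 V.
Stage 2 is itself unloaded: V_out = V_mid × R4/(R3+R4) = 9.861 × 220/320.0 = 6.78 V.

V_out ≈ 6.78 V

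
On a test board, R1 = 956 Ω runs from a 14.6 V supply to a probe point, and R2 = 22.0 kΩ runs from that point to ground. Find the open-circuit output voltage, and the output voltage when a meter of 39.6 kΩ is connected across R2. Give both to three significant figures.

Open-circuit: V = 14.6 × 22000/(956 + 22000) = 14.0 V.
With the load, R2 becomes R2‖R_L = 14140 Ω, so V = 14.6 × 14140/15100 = 13.7 V.

Unloaded: 14.0 V; loaded: 13.7 V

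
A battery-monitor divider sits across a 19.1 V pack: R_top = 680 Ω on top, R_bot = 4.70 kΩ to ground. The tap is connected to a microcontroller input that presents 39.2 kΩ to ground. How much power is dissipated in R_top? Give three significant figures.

Total resistance from the source is R_top + (R_bot‖R_L) = 4877 Ω, so I = 19.1/4877 Ω = 3.916 mA.
P = I²·R_top = (3.916 mA)² × 680 Ω = 10.4 mW.

P ≈ 10.4 mW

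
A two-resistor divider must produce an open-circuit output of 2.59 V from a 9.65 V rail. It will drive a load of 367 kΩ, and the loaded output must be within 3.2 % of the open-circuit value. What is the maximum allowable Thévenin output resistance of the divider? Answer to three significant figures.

Loading drop = R_th/(R_th + R_L) ≤ 0.0320, so R_th ≤ R_L · ε/(1−ε) = 367 kΩ × 0.0320/0.9680 = 12.1 kΩ.

R_th ≤ 12.1 kΩ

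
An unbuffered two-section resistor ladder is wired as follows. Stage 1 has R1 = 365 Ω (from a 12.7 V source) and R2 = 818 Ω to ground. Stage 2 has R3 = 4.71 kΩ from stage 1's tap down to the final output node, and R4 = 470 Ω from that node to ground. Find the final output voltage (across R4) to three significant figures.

V_out ≈ 0.760 V

Stage 2 presents R3+R4 = 5180 Ω as a load on stage 1's tap.
Stage 1's lower leg becomes R2‖(R3+R4) = 706.4 Ω, so V_mid = 12.7 × 706.4/1071 = 8.374 V.
Stage 2 is itself unloaded: V_out = V_mid × R4/(R3+R4) = 8.374 × 470/5180 = 0.760 V.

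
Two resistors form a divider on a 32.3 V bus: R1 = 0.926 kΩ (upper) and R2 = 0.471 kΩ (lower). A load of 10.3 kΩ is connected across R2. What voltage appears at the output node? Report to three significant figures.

V_out ≈ 10.6 V

The load sits in parallel with R2: R2‖R_L = (471 × 10300) / (471 + 10300) = 450.4 Ω.
V_out = 32.3 × 450.4 / (926 + 450.4) = 32.3 × 450.4/1376 = 10.6 V.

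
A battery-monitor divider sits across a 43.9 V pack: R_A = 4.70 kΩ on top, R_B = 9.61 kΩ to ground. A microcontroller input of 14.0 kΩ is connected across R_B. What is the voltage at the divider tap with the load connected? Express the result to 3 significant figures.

The load sits in parallel with R_B: R_B‖R_L = (9.61 × 14.0) / (9.61 + 14.0) = 5.698 kΩ.
V_out = 43.9 × 5.698 / (4.70 + 5.698) = 43.9 × 5.698/10.40 = 24.1 V.
(Unloaded it would have been 29.5 V.)

V_out ≈ 24.1 V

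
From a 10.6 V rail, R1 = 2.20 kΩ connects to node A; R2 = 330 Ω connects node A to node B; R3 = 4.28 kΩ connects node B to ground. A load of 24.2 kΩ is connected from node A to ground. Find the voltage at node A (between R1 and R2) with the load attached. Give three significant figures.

Below node A the series string R2+R3 = 4610 Ω sits in parallel with the 24200 Ω load: 3872 Ω.
V_A = 10.6 × 3872/(2200 + 3872) = 6.76 V.

V ≈ 6.76 V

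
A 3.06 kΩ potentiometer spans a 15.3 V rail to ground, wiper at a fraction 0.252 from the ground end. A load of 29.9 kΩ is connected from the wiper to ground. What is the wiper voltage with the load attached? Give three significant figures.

V ≈ 3.78 V

The wiper splits the pot into (1−α)R = 2289 Ω above and αR = 771.1 Ω below.
Lower section ‖ load = 751.7 Ω.
V_wiper = 15.3 × 751.7/(2289 + 751.7) = 3.78 V.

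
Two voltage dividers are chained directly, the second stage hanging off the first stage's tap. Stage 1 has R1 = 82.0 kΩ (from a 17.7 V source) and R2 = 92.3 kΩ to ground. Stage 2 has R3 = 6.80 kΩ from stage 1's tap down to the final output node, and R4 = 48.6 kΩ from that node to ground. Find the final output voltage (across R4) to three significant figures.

Stage 2 presents R3+R4 = 55.40 kΩ as a load on stage 1's tap.
Stage 1's lower leg becomes R2‖(R3+R4) = 34.62 kΩ, so V_mid = 17.7 × 34.62/116.6 = 5.254 V.
Stage 2 is itself unloaded: V_out = V_mid × R4/(R3+R4) = 5.254 × 48.6/55.40 = 4.61 V.

V_out ≈ 4.61 V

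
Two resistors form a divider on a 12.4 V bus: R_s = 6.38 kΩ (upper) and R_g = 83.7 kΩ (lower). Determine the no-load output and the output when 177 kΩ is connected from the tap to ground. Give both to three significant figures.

Unloaded: 11.5 V; loaded: 11.1 V

Open-circuit: V = 12.4 × 83.7/(6.38 + 83.7) = 11.5 V.
With the load, R_g becomes R_g‖R_L = 56.83 kΩ, so V = 12.4 × 56.83/63.21 = 11.1 V.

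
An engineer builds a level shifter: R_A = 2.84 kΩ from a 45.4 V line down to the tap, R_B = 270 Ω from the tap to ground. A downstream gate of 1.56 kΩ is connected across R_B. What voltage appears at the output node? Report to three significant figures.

The load sits in parallel with R_B: R_B‖R_L = (270 × 1560) / (270 + 1560) = 230.2 Ω.
V_out = 45.4 × 230.2 / (2840 + 230.2) = 45.4 × 230.2/3070 = 3.40 V.

V_out ≈ 3.40 V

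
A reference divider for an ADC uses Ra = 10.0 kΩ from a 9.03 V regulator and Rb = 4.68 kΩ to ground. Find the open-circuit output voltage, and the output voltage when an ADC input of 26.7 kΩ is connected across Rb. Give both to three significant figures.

Open-circuit: V = 9.03 × 4.68/(10.0 + 4.68) = 2.88 V.
With the load, Rb becomes Rb‖R_L = 3.982 kΩ, so V = 9.03 × 3.982/13.98 = 2.57 V.

Unloaded: 2.88 V; loaded: 2.57 V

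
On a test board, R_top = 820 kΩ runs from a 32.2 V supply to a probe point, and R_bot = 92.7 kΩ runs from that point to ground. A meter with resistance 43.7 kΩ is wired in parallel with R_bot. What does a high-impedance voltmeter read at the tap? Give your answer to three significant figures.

The load sits in parallel with R_bot: R_bot‖R_L = (92.7 × 43.7) / (92.7 + 43.7) = 29.70 kΩ.
V_out = 32.2 × 29.70 / (820 + 29.70) = 32.2 × 29.70/849.7 = 1.13 V.
(Unloaded it would have been 3.27 V.)

V_out ≈ 1.13 V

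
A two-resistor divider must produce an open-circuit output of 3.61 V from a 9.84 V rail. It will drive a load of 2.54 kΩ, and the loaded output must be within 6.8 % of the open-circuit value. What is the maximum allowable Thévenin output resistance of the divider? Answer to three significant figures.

Loading drop = R_th/(R_th + R_L) ≤ 0.0680, so R_th ≤ R_L · ε/(1−ε) = 2.54 kΩ × 0.0680/0.9320 = 185 Ω.

R_th ≤ 185 Ω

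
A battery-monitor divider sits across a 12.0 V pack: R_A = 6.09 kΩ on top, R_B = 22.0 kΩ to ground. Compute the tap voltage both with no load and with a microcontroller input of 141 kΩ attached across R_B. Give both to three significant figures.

Open-circuit: V = 12.0 × 22.0/(6.09 + 22.0) = 9.40 V.
With the load, R_B becomes R_B‖R_L = 19.03 kΩ, so V = 12.0 × 19.03/25.12 = 9.09 V.

Unloaded: 9.40 V; loaded: 9.09 V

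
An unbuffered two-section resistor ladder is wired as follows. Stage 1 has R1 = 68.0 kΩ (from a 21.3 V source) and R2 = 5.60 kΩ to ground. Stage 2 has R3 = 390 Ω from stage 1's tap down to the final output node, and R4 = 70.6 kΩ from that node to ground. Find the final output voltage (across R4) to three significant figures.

V_out ≈ 1.50 V

Stage 2 presents R3+R4 = 70990 Ω as a load on stage 1's tap.
Stage 1's lower leg becomes R2‖(R3+R4) = 5191 Ω, so V_mid = 21.3 × 5191/73190 = 1.511 V.
Stage 2 is itself unloaded: V_out = V_mid × R4/(R3+R4) = 1.511 × 70600/70990 = 1.50 V.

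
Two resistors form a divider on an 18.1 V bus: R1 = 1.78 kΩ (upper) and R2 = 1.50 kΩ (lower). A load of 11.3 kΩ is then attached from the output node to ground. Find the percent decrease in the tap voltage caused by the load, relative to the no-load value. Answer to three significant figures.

The divider's output (Thévenin) resistance is R1‖R2 = 0.8140 kΩ.
Fractional drop under load = R_th/(R_th + R_L) = 0.8140 / (0.8140 + 11.3) = 0.06720.
So the output falls by 6.72 %.

6.72 %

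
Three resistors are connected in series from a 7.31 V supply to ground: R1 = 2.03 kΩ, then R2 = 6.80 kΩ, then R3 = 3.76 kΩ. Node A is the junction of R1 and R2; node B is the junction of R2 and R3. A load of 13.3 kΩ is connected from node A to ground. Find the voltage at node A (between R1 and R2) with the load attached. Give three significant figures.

Below node A the series string R2+R3 = 10.56 kΩ sits in parallel with the 13.3 kΩ load: 5.886 kΩ.
V_A = 7.31 × 5.886/(2.03 + 5.886) = 5.44 V.

V ≈ 5.44 V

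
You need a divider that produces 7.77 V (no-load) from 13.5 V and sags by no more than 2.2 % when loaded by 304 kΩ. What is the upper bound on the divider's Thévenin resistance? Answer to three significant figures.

R_th ≤ 6.84 kΩ

Loading drop = R_th/(R_th + R_L) ≤ 0.0220, so R_th ≤ R_L · ε/(1−ε) = 304 kΩ × 0.0220/0.9780 = 6.84 kΩ.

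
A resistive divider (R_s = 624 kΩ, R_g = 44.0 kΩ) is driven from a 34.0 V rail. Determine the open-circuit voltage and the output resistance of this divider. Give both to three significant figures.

V_th is the open-circuit tap voltage: 34.0 × 44.0/(624 + 44.0) = 2.24 V.
With the supply zeroed, R_s and R_g appear in parallel from the tap: R_th = R_s‖R_g = (624 × 44.0)/668.0 = 41.1 kΩ.

V_th = 2.24 V, R_th = 41.1 kΩ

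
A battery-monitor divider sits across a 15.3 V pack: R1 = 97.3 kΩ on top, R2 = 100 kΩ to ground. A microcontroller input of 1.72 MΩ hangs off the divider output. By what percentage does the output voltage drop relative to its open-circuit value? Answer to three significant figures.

2.79 %

The divider's output (Thévenin) resistance is R1‖R2 = 49.32 kΩ.
Fractional drop under load = R_th/(R_th + R_L) = 49.32 / (49.32 + 1720) = 0.02787.
So the output falls by 2.79 %.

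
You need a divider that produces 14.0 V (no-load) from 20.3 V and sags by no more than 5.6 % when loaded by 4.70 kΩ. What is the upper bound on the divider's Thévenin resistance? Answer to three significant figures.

Loading drop = R_th/(R_th + R_L) ≤ 0.0560, so R_th ≤ R_L · ε/(1−ε) = 4.70 kΩ × 0.0560/0.9440 = 279 Ω.

R_th ≤ 279 Ω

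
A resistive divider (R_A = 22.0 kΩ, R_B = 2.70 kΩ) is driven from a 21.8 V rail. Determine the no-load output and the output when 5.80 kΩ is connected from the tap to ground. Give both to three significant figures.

Open-circuit: V = 21.8 × 2.70/(22.0 + 2.70) = 2.38 V.
With the load, R_B becomes R_B‖R_L = 1.842 kΩ, so V = 21.8 × 1.842/23.84 = 1.68 V.

Unloaded: 2.38 V; loaded: 1.68 V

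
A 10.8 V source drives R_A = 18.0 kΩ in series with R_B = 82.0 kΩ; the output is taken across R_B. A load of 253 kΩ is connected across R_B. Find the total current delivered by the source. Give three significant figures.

R_B‖R_L = 61.93 kΩ, so the source sees R_A + R_B‖R_L = 79.93 kΩ.
I = 10.8 V / 79.93 kΩ = 0.135 mA.

I ≈ 0.135 mA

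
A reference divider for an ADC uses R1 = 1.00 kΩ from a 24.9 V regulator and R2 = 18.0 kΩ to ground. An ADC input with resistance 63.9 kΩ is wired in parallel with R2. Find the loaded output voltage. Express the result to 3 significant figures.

V_out ≈ 23.2 V

The load sits in parallel with R2: R2‖R_L = (18.0 × 63.9) / (18.0 + 63.9) = 14.04 kΩ.
V_out = 24.9 × 14.04 / (1.00 + 14.04) = 24.9 × 14.04/15.04 = 23.2 V.
(Unloaded it would have been 23.6 V.)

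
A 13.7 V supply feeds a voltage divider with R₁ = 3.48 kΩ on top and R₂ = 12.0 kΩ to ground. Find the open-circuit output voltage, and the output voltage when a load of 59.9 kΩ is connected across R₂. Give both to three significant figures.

Open-circuit: V = 13.7 × 12.0/(3.48 + 12.0) = 10.6 V.
With the load, R₂ becomes R₂‖R_L = 9.997 kΩ, so V = 13.7 × 9.997/13.48 = 10.2 V.

Unloaded: 10.6 V; loaded: 10.2 V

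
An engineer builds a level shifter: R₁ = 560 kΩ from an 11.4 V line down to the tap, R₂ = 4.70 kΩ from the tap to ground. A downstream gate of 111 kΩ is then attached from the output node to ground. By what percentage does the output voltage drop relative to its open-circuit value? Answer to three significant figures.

The divider's output (Thévenin) resistance is R₁‖R₂ = 4.661 kΩ.
Fractional drop under load = R_th/(R_th + R_L) = 4.661 / (4.661 + 111) = 0.04030.
So the output falls by 4.03 %.

4.03 %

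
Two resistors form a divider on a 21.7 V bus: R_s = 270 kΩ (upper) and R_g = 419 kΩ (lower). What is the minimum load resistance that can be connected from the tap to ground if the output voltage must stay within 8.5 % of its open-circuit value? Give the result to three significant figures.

Output resistance R_th = R_s‖R_g = (270 × 419)/689.0 = 164.2 kΩ.
The fractional drop is R_th/(R_th + R_L); requiring this ≤ 0.0850 gives R_L ≥ R_th(1/0.0850 − 1) = 164.2 × 10.76 = 1.77 MΩ.

R_L(min) ≈ 1.77 MΩ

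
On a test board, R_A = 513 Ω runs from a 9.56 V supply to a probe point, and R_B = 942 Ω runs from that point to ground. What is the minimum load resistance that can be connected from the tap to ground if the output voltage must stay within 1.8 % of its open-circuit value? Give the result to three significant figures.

Output resistance R_th = R_A‖R_B = (513 × 942)/1455 = 332.1 Ω.
The fractional drop is R_th/(R_th + R_L); requiring this ≤ 0.0180 gives R_L ≥ R_th(1/0.0180 − 1) = 332.1 × 54.56 = 18.1 kΩ.

R_L(min) ≈ 18.1 kΩ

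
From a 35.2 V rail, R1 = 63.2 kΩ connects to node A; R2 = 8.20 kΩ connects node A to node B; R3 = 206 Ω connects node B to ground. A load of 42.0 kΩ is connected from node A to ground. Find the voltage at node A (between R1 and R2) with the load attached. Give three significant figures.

Below node A the series string R2+R3 = 8406 Ω sits in parallel with the 42000 Ω load: 7004 Ω.
V_A = 35.2 × 7004/(63200 + 7004) = 3.51 V.

V ≈ 3.51 V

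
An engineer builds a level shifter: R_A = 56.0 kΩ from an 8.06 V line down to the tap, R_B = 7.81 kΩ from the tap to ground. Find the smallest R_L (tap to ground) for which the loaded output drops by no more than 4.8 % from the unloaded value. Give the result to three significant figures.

Output resistance R_th = R_A‖R_B = (56.0 × 7.81)/63.81 = 6.854 kΩ.
The fractional drop is R_th/(R_th + R_L); requiring this ≤ 0.0480 gives R_L ≥ R_th(1/0.0480 − 1) = 6.854 × 19.83 = 136 kΩ.

R_L(min) ≈ 136 kΩ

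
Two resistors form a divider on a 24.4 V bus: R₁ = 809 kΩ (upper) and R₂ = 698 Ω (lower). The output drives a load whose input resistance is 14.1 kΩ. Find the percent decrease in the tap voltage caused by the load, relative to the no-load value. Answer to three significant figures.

4.71 %

The divider's output (Thévenin) resistance is R₁‖R₂ = 697.4 Ω.
Fractional drop under load = R_th/(R_th + R_L) = 697.4 / (697.4 + 14100) = 0.04713.
So the output falls by 4.71 %.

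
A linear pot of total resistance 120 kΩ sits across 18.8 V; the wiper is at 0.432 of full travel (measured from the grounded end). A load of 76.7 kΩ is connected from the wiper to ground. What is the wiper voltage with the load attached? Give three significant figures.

V ≈ 5.87 V

The wiper splits the pot into (1−α)R = 68.16 kΩ above and αR = 51.84 kΩ below.
Lower section ‖ load = 30.93 kΩ.
V_wiper = 18.8 × 30.93/(68.16 + 30.93) = 5.87 V.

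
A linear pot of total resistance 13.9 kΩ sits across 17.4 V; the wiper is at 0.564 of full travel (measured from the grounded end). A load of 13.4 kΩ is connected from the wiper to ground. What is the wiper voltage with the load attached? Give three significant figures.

V ≈ 7.82 V

The wiper splits the pot into (1−α)R = 6.060 kΩ above and αR = 7.840 kΩ below.
Lower section ‖ load = 4.946 kΩ.
V_wiper = 17.4 × 4.946/(6.060 + 4.946) = 7.82 V.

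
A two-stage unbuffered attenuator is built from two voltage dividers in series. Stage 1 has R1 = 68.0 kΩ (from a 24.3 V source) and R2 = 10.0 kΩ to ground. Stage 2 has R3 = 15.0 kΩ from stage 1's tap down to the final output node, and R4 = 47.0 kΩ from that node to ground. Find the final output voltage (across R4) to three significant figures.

V_out ≈ 2.07 V

Stage 2 presents R3+R4 = 62.00 kΩ as a load on stage 1's tap.
Stage 1's lower leg becomes R2‖(R3+R4) = 8.611 kΩ, so V_mid = 24.3 × 8.611/76.61 = 2.731 V.
Stage 2 is itself unloaded: V_out = V_mid × R4/(R3+R4) = 2.731 × 47.0/62.00 = 2.07 V.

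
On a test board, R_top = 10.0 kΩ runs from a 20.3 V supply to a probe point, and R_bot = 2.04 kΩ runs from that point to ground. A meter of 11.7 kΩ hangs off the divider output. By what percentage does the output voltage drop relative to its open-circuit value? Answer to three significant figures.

12.6 %

The divider's output (Thévenin) resistance is R_top‖R_bot = 1.694 kΩ.
Fractional drop under load = R_th/(R_th + R_L) = 1.694 / (1.694 + 11.7) = 0.1265.
So the output falls by 12.6 %.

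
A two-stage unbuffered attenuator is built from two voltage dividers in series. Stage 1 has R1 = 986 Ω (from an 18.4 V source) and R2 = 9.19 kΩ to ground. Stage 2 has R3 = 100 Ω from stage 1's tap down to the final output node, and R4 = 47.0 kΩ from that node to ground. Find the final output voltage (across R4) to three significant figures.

Stage 2 presents R3+R4 = 47100 Ω as a load on stage 1's tap.
Stage 1's lower leg becomes R2‖(R3+R4) = 7690 Ω, so V_mid = 18.4 × 7690/8676 = 16.31 V.
Stage 2 is itself unloaded: V_out = V_mid × R4/(R3+R4) = 16.31 × 47000/47100 = 16.3 V.

V_out ≈ 16.3 V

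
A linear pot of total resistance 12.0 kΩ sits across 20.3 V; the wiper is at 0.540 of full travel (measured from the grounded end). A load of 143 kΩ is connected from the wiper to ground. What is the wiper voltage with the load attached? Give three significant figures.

V ≈ 10.7 V

The wiper splits the pot into (1−α)R = 5.520 kΩ above and αR = 6.480 kΩ below.
Lower section ‖ load = 6.199 kΩ.
V_wiper = 20.3 × 6.199/(5.520 + 6.199) = 10.7 V.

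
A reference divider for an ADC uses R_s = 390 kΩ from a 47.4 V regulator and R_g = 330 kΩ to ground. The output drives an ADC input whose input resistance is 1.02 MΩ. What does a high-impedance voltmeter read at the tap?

V_out ≈ 18.5 V

The load sits in parallel with R_g: R_g‖R_L = (330 × 1020) / (330 + 1020) = 249.3 kΩ.
V_out = 47.4 × 249.3 / (390 + 249.3) = 47.4 × 249.3/639.3 = 18.5 V.
(Unloaded it would have been 21.7 V.)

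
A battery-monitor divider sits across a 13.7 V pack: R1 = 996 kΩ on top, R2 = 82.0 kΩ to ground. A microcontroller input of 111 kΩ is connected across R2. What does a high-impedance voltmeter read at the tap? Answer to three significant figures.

V_out ≈ 0.619 V

The load sits in parallel with R2: R2‖R_L = (82.0 × 111) / (82.0 + 111) = 47.16 kΩ.
V_out = 13.7 × 47.16 / (996 + 47.16) = 13.7 × 47.16/1043 = 0.619 V.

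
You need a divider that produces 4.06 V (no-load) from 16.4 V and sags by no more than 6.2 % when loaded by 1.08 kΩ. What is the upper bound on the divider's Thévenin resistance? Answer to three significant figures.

Loading drop = R_th/(R_th + R_L) ≤ 0.0620, so R_th ≤ R_L · ε/(1−ε) = 1.08 kΩ × 0.0620/0.9380 = 71.4 Ω.

R_th ≤ 71.4 Ω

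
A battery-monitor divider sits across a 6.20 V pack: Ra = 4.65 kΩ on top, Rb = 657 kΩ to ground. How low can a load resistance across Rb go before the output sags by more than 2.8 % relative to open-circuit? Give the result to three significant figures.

Output resistance R_th = Ra‖Rb = (4.65 × 657)/661.6 = 4.617 kΩ.
The fractional drop is R_th/(R_th + R_L); requiring this ≤ 0.0280 gives R_L ≥ R_th(1/0.0280 − 1) = 4.617 × 34.71 = 160 kΩ.

R_L(min) ≈ 160 kΩ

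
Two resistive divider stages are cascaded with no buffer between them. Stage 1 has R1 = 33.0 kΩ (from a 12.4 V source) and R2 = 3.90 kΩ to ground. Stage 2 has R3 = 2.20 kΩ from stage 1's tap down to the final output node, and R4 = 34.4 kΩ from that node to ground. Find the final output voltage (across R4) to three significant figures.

Stage 2 presents R3+R4 = 36.60 kΩ as a load on stage 1's tap.
Stage 1's lower leg becomes R2‖(R3+R4) = 3.524 kΩ, so V_mid = 12.4 × 3.524/36.52 = 1.197 V.
Stage 2 is itself unloaded: V_out = V_mid × R4/(R3+R4) = 1.197 × 34.4/36.60 = 1.12 V.

V_out ≈ 1.12 V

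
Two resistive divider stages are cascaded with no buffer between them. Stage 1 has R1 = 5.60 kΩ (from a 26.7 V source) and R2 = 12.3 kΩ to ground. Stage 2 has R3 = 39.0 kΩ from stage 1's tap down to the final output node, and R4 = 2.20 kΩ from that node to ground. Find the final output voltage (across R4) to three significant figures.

V_out ≈ 0.896 V

Stage 2 presents R3+R4 = 41.20 kΩ as a load on stage 1's tap.
Stage 1's lower leg becomes R2‖(R3+R4) = 9.472 kΩ, so V_mid = 26.7 × 9.472/15.07 = 16.78 V.
Stage 2 is itself unloaded: V_out = V_mid × R4/(R3+R4) = 16.78 × 2.20/41.20 = 0.896 V.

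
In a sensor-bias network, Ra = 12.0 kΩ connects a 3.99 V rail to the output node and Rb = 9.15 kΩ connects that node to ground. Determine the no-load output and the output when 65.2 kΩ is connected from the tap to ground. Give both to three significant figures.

Unloaded: 1.73 V; loaded: 1.60 V

Open-circuit: V = 3.99 × 9.15/(12.0 + 9.15) = 1.73 V.
With the load, Rb becomes Rb‖R_L = 8.024 kΩ, so V = 3.99 × 8.024/20.02 = 1.60 V.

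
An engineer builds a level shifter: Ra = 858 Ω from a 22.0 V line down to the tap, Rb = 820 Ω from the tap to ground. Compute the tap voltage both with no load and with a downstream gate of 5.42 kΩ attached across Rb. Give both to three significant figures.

Unloaded: 10.8 V; loaded: 9.98 V

Open-circuit: V = 22.0 × 820/(858 + 820) = 10.8 V.
With the load, Rb becomes Rb‖R_L = 712.2 Ω, so V = 22.0 × 712.2/1570 = 9.98 V.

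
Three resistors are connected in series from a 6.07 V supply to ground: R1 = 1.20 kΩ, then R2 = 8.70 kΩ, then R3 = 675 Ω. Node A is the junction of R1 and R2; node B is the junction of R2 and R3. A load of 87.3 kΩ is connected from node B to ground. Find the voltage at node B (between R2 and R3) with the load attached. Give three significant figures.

V ≈ 0.385 V

At node B, R3 is in parallel with the load: R3‖R_L = 669.8 Ω.
Below node A the resistance is R2 + (R3‖R_L) = 9370 Ω, so V_A = 6.07 × 9370/10570 = 5.381 V.
Then V_B = V_A × (R3‖R_L)/(R2 + R3‖R_L) = 5.381 × 669.8/9370 = 0.385 V.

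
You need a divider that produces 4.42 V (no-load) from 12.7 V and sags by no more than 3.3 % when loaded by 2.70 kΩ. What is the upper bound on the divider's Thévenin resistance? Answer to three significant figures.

Loading drop = R_th/(R_th + R_L) ≤ 0.0330, so R_th ≤ R_L · ε/(1−ε) = 2.70 kΩ × 0.0330/0.9670 = 92.1 Ω.

R_th ≤ 92.1 Ω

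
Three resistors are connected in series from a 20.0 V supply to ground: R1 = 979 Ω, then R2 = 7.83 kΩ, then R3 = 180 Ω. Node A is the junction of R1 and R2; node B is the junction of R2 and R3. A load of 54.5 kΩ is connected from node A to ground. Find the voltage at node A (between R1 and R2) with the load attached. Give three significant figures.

Below node A the series string R2+R3 = 8010 Ω sits in parallel with the 54500 Ω load: 6984 Ω.
V_A = 20.0 × 6984/(979 + 6984) = 17.5 V.

V ≈ 17.5 V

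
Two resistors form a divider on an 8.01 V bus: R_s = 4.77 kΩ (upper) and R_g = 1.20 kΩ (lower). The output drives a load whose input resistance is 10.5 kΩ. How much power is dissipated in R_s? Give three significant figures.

P ≈ 8.95 mW

Total resistance from the source is R_s + (R_g‖R_L) = 5.847 kΩ, so I = 8.01/5.847 kΩ = 1.370 mA.
P = I²·R_s = (1.370 mA)² × 4.77 kΩ = 8.95 mW.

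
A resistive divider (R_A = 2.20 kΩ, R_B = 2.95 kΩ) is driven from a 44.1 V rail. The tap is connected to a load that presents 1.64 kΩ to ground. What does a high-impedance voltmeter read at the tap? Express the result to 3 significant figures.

V_out ≈ 14.3 V

The load sits in parallel with R_B: R_B‖R_L = (2.95 × 1.64) / (2.95 + 1.64) = 1.054 kΩ.
V_out = 44.1 × 1.054 / (2.20 + 1.054) = 44.1 × 1.054/3.254 = 14.3 V.
(Unloaded it would have been 25.3 V.)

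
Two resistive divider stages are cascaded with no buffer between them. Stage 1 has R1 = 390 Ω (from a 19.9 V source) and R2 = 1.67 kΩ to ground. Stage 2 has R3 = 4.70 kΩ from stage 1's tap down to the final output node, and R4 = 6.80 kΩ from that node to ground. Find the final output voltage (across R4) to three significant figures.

V_out ≈ 9.28 V

Stage 2 presents R3+R4 = 11500 Ω as a load on stage 1's tap.
Stage 1's lower leg becomes R2‖(R3+R4) = 1458 Ω, so V_mid = 19.9 × 1458/1848 = 15.70 V.
Stage 2 is itself unloaded: V_out = V_mid × R4/(R3+R4) = 15.70 × 6800/11500 = 9.28 V.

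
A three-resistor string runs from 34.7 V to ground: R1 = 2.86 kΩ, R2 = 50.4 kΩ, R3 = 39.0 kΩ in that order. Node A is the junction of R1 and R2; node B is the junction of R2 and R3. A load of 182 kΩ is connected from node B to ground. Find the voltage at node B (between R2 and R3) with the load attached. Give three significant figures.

V ≈ 13.1 V

At node B, R3 is in parallel with the load: R3‖R_L = 32.12 kΩ.
Below node A the resistance is R2 + (R3‖R_L) = 82.52 kΩ, so V_A = 34.7 × 82.52/85.38 = 33.54 V.
Then V_B = V_A × (R3‖R_L)/(R2 + R3‖R_L) = 33.54 × 32.12/82.52 = 13.1 V.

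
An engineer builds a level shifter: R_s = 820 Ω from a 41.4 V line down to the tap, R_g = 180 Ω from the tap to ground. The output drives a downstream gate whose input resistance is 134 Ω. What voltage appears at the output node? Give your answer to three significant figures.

The load sits in parallel with R_g: R_g‖R_L = (180 × 134) / (180 + 134) = 76.82 Ω.
V_out = 41.4 × 76.82 / (820 + 76.82) = 41.4 × 76.82/896.8 = 3.55 V.
(Unloaded it would have been 7.45 V.)

V_out ≈ 3.55 V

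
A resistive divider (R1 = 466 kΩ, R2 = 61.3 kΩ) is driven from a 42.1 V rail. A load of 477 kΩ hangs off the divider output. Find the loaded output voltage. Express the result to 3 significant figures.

V_out ≈ 4.40 V

The load sits in parallel with R2: R2‖R_L = (61.3 × 477) / (61.3 + 477) = 54.32 kΩ.
V_out = 42.1 × 54.32 / (466 + 54.32) = 42.1 × 54.32/520.3 = 4.40 V.
(Unloaded it would have been 4.89 V.)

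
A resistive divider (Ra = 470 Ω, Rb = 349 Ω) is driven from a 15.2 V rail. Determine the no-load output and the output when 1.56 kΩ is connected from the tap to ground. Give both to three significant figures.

Unloaded: 6.48 V; loaded: 5.74 V

Open-circuit: V = 15.2 × 349/(470 + 349) = 6.48 V.
With the load, Rb becomes Rb‖R_L = 285.2 Ω, so V = 15.2 × 285.2/755.2 = 5.74 V.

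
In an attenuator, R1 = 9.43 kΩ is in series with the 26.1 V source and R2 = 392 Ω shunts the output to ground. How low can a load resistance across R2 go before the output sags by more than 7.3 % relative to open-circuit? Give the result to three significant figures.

R_L(min) ≈ 4.78 kΩ

Output resistance R_th = R1‖R2 = (9430 × 392)/9822 = 376.4 Ω.
The fractional drop is R_th/(R_th + R_L); requiring this ≤ 0.0730 gives R_L ≥ R_th(1/0.0730 − 1) = 376.4 × 12.70 = 4.78 kΩ.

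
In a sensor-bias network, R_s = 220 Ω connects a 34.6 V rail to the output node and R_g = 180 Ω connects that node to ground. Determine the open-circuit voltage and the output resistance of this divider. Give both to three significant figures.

V_th = 15.6 V, R_th = 99.0 Ω

V_th is the open-circuit tap voltage: 34.6 × 180/(220 + 180) = 15.6 V.
With the supply zeroed, R_s and R_g appear in parallel from the tap: R_th = R_s‖R_g = (220 × 180)/400.0 = 99.0 Ω.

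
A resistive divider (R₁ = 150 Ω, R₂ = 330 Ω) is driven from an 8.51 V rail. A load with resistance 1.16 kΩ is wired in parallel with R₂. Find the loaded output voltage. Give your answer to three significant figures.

The load sits in parallel with R₂: R₂‖R_L = (330 × 1160) / (330 + 1160) = 256.9 Ω.
V_out = 8.51 × 256.9 / (150 + 256.9) = 8.51 × 256.9/406.9 = 5.37 V.

V_out ≈ 5.37 V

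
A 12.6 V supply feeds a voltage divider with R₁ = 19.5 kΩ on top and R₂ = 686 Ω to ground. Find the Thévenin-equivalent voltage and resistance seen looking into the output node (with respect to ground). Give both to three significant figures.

V_th is the open-circuit tap voltage: 12.6 × 686/(19500 + 686) = 0.428 V.
With the supply zeroed, R₁ and R₂ appear in parallel from the tap: R_th = R₁‖R₂ = (19500 × 686)/20190 = 663 Ω.

V_th = 0.428 V, R_th = 663 Ω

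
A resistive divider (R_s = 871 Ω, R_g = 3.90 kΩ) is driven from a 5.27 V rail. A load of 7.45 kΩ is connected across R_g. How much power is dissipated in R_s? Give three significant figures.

P ≈ 2.06 mW

Total resistance from the source is R_s + (R_g‖R_L) = 3431 Ω, so I = 5.27/3431 Ω = 1.536 mA.
P = I²·R_s = (1.536 mA)² × 871 Ω = 2.06 mW.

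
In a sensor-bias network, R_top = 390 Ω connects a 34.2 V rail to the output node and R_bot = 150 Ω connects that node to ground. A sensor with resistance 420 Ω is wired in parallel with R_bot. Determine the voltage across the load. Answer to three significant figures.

The load sits in parallel with R_bot: R_bot‖R_L = (150 × 420) / (150 + 420) = 110.5 Ω.
V_out = 34.2 × 110.5 / (390 + 110.5) = 34.2 × 110.5/500.5 = 7.55 V.

V_out ≈ 7.55 V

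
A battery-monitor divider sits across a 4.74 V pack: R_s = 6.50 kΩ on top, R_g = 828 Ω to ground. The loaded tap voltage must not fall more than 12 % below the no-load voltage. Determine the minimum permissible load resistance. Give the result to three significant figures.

R_L(min) ≈ 5.39 kΩ

Output resistance R_th = R_s‖R_g = (6500 × 828)/7328 = 734.4 Ω.
The fractional drop is R_th/(R_th + R_L); requiring this ≤ 0.120 gives R_L ≥ R_th(1/0.120 − 1) = 734.4 × 7.333 = 5.39 kΩ.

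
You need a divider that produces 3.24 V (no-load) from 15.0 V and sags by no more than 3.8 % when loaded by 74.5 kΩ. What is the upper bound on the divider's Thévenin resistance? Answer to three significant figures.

Loading drop = R_th/(R_th + R_L) ≤ 0.0380, so R_th ≤ R_L · ε/(1−ε) = 74.5 kΩ × 0.0380/0.9620 = 2.94 kΩ.

R_th ≤ 2.94 kΩ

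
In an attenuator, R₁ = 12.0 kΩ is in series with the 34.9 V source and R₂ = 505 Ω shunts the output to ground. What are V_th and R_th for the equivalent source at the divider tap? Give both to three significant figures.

V_th = 1.41 V, R_th = 485 Ω

V_th is the open-circuit tap voltage: 34.9 × 505/(12000 + 505) = 1.41 V.
With the supply zeroed, R₁ and R₂ appear in parallel from the tap: R_th = R₁‖R₂ = (12000 × 505)/12500 = 485 Ω.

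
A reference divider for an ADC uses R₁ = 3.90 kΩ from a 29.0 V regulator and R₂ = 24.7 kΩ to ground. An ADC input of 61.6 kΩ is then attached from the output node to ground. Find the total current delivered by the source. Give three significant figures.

I ≈ 1.35 mA

R₂‖R_L = 17.63 kΩ, so the source sees R₁ + R₂‖R_L = 21.53 kΩ.
I = 29.0 V / 21.53 kΩ = 1.35 mA.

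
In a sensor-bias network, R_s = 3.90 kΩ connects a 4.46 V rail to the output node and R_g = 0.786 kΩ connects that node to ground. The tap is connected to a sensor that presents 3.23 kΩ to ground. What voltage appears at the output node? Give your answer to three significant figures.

V_out ≈ 0.622 V

The load sits in parallel with R_g: R_g‖R_L = (786 × 3230) / (786 + 3230) = 632.2 Ω.
V_out = 4.46 × 632.2 / (3900 + 632.2) = 4.46 × 632.2/4532 = 0.622 V.
(Unloaded it would have been 0.748 V.)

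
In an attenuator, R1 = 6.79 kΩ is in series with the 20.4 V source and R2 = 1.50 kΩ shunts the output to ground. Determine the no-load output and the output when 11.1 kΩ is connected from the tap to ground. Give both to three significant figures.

Unloaded: 3.69 V; loaded: 3.32 V

Open-circuit: V = 20.4 × 1.50/(6.79 + 1.50) = 3.69 V.
With the load, R2 becomes R2‖R_L = 1.321 kΩ, so V = 20.4 × 1.321/8.111 = 3.32 V.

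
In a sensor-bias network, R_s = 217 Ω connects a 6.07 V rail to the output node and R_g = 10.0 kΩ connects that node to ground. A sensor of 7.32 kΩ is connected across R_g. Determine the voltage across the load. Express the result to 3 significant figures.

The load sits in parallel with R_g: R_g‖R_L = (10000 × 7320) / (10000 + 7320) = 4226 Ω.
V_out = 6.07 × 4226 / (217 + 4226) = 6.07 × 4226/4443 = 5.77 V.

V_out ≈ 5.77 V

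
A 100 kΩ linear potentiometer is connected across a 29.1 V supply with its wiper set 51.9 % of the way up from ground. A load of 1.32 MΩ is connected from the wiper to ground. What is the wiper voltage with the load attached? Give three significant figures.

The wiper splits the pot into (1−α)R = 48.10 kΩ above and αR = 51.90 kΩ below.
Lower section ‖ load = 49.94 kΩ.
V_wiper = 29.1 × 49.94/(48.10 + 49.94) = 14.8 V.

V ≈ 14.8 V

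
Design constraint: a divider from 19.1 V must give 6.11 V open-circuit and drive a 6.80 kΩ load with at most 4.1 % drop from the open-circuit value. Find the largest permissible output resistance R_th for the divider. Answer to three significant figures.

Loading drop = R_th/(R_th + R_L) ≤ 0.0410, so R_th ≤ R_L · ε/(1−ε) = 6.80 kΩ × 0.0410/0.9590 = 291 Ω.
(Any R1, R2 with R2/(R1+R2) = 0.320 and R1‖R2 ≤ 291 Ω will meet the spec.)

R_th ≤ 291 Ω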